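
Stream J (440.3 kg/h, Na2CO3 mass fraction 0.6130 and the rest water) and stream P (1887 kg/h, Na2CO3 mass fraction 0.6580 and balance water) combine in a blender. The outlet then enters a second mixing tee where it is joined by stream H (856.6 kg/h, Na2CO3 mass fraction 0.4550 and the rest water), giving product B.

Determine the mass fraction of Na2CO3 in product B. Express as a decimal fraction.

0.5972

Overall, product flow = 3183.9 kg/h.
Na2CO3 in = 440.3×0.613 + 1887×0.658 + 856.6×0.455 = 1901.3 kg/h.
Na2CO3 fraction in B = 0.5972.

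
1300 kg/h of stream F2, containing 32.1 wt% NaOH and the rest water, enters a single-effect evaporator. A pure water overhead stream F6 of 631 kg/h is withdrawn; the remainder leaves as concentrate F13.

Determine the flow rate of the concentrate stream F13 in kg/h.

Concentrate = 1300 − 631 = 669 kg/h.

669 kg/h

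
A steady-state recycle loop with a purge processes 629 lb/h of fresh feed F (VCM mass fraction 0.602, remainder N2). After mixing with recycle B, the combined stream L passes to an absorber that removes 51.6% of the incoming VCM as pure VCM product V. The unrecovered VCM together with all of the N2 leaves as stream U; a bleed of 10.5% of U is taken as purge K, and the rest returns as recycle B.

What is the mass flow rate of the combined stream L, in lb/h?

N2 enters only via F and leaves only via the purge: 629×0.398 = 0.105×(N2 in U), and the absorber passes all N2, so N2 in L = N2 in U = 2384.2 lb/h.
VCM in L: m_A = 629×0.602 + (1−0.105)·(1−0.516)·m_A, so m_A = 378.66/0.5668 = 668.04 lb/h.
L = 668.04 + 2384.2 = 3052.2 lb/h.

3052 lb/h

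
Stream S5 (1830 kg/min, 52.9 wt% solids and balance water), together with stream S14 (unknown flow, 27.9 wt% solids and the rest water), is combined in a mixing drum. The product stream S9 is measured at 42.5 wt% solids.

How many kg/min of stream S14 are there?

1304 kg/min

Let S14 be the unknown flow. Total out = 1830 + S14.
solids balance: 968.07 + 0.279·S14 = 0.425·(1830 + S14)
(0.279 − 0.425)·S14 = 0.425×1830 − 968.07 = -190.32
S14 = -190.32 / -0.146 = 1303.6 kg/min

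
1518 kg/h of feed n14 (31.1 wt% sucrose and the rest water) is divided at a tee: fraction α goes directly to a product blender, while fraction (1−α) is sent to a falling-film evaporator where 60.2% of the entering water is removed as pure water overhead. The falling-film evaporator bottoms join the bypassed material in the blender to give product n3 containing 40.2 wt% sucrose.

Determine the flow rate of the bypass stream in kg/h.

All 1518×0.311 = 472.1 kg/h of sucrose reaches n3, so n3 = 472.1/0.402 = 1174.4 kg/h and vapour = 343.63 kg/h.
The evaporator receives (1−α)·1518 of feed at 0.689 water and removes 0.602 of that water:
0.602×0.689×(1−α)×1518 = 343.63
(1−α) = 343.63/629.63 = 0.5458;  α = 0.4542.
Bypass flow = 0.4542×1518 = 689.54 kg/h.

689.5 kg/h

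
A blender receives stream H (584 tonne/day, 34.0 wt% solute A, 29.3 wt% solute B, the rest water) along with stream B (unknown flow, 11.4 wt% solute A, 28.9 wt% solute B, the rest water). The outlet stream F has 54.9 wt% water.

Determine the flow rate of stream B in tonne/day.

Let B be the unknown flow. Total out = 584 + B.
water balance: 214.33 + 0.597·B = 0.549·(584 + B)
(0.597 − 0.549)·B = 0.549×584 − 214.33 = 106.29
B = 106.29 / 0.048 = 2214.3 tonne/day

2214 tonne/day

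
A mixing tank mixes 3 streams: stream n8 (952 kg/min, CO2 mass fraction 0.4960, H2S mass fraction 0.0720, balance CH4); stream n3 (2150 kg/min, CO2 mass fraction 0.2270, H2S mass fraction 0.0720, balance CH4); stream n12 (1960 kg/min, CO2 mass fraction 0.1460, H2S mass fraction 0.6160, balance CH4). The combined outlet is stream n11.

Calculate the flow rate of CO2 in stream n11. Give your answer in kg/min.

1246 kg/min

CO2 out = CO2 in = 952×0.496 + 2150×0.227 + 1960×0.146 = 1246.4 kg/min.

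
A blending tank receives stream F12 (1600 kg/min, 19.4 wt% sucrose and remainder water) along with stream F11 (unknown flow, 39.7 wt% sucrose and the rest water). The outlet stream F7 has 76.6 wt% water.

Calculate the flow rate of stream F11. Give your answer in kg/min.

392.6 kg/min

Let F11 be the unknown flow. Total out = 1600 + F11.
water balance: 1289.6 + 0.603·F11 = 0.766·(1600 + F11)
(0.603 − 0.766)·F11 = 0.766×1600 − 1289.6 = -64
F11 = -64 / -0.163 = 392.64 kg/min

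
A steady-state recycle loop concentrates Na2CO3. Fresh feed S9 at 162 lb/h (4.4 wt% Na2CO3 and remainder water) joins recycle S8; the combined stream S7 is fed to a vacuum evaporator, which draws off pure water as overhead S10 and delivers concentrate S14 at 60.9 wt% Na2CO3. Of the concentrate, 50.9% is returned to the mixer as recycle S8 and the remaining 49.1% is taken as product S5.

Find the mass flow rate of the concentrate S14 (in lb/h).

23.84 lb/h

Overall Na2CO3 balance (none leaves overhead): Na2CO3 in fresh feed = Na2CO3 in product, i.e. 162×0.044 = (1−0.509)·S14·0.609.
S14 = 7.128/(0.609×0.491) = 23.838 lb/h.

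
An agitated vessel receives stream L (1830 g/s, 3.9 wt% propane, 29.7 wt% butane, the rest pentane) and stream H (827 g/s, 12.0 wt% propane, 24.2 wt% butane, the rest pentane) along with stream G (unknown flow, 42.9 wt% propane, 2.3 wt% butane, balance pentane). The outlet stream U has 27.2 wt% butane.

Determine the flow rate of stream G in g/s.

Let G be the unknown flow. Total out = 2657 + G.
butane balance: 743.64 + 0.023·G = 0.272·(2657 + G)
(0.023 − 0.272)·G = 0.272×2657 − 743.64 = -20.94
G = -20.94 / -0.249 = 84.096 g/s

84.1 g/s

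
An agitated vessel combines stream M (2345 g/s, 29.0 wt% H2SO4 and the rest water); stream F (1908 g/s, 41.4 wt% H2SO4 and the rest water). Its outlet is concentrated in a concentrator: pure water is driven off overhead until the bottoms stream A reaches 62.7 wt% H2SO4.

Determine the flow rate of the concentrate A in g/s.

2344 g/s

H2SO4 entering = 2345×0.290 + 1908×0.414 = 1470 g/s.
All H2SO4 reports to A, so A = 1470/0.627 = 2344.4 g/s.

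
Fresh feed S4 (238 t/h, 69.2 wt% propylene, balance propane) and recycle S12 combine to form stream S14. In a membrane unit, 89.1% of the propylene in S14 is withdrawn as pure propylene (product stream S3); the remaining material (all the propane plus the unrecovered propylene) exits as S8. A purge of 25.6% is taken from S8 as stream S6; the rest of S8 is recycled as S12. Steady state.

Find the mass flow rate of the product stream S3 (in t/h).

propylene in S14: m_A = 238×0.692 + (1−0.256)·(1−0.891)·m_A, so m_A = 164.7/0.9189 = 179.23 t/h.
Product S3 = 0.891×179.23 = 159.69 t/h.

159.7 t/h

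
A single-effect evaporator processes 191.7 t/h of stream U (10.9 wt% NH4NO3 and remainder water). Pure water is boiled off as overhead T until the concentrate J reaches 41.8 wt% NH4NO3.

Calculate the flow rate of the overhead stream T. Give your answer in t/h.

NH4NO3 is conserved: 191.7×0.109 = 20.895 t/h all reports to the concentrate.
Concentrate = 20.895/(target fraction) = 49.989 t/h.
Overhead = 191.7 − 49.989 = 141.71 t/h.

141.7 t/h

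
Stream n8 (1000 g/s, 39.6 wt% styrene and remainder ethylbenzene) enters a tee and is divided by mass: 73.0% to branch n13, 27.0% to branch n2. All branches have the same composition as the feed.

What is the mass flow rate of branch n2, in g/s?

Branch n2 flow = 0.270×1000 = 270 g/s.

270 g/s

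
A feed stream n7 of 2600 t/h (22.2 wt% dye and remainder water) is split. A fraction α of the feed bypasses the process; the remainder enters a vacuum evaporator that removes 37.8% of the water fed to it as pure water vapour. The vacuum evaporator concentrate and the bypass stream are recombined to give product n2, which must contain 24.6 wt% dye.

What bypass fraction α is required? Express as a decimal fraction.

All 2600×0.222 = 577.2 t/h of dye reaches n2, so n2 = 577.2/0.246 = 2346.3 t/h and vapour = 253.66 t/h.
The evaporator receives (1−α)·2600 of feed at 0.778 water and removes 0.378 of that water:
0.378×0.778×(1−α)×2600 = 253.66
(1−α) = 253.66/764.62 = 0.3317;  α = 0.6683.

0.668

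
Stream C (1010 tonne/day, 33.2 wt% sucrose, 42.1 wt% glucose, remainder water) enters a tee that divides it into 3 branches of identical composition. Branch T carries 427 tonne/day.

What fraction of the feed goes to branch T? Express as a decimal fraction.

Fraction to T = 427/1010 = 0.4228.

0.423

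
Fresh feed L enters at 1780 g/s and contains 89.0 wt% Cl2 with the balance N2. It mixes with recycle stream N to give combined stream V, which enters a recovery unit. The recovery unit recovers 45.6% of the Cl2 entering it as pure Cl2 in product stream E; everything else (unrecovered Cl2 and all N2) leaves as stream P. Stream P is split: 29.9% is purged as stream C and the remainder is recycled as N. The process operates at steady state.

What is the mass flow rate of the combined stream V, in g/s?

N2 enters only via L and leaves only via the purge: 1780×0.110 = 0.299×(N2 in P), and the recovery unit passes all N2, so N2 in V = N2 in P = 654.85 g/s.
Cl2 in V: m_A = 1780×0.890 + (1−0.299)·(1−0.456)·m_A, so m_A = 1584.2/0.6187 = 2560.7 g/s.
V = 2560.7 + 654.85 = 3215.6 g/s.

3216 g/s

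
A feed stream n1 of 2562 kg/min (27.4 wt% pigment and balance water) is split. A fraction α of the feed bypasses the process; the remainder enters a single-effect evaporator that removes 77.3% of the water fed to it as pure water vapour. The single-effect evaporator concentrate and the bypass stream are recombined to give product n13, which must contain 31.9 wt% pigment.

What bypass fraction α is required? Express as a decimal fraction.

All 2562×0.274 = 701.99 kg/min of pigment reaches n13, so n13 = 701.99/0.319 = 2200.6 kg/min and vapour = 361.41 kg/min.
The evaporator receives (1−α)·2562 of feed at 0.726 water and removes 0.773 of that water:
0.773×0.726×(1−α)×2562 = 361.41
(1−α) = 361.41/1437.8 = 0.2514;  α = 0.7486.

0.749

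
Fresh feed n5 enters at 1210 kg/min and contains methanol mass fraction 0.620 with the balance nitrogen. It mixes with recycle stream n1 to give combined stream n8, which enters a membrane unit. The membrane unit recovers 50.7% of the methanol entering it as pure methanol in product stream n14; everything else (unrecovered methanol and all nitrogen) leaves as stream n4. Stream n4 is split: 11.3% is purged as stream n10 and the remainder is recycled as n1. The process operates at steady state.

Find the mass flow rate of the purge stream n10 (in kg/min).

nitrogen enters only via n5 and leaves only via the purge: 1210×0.380 = 0.113×(nitrogen in n4), and the membrane unit passes all nitrogen, so nitrogen in n8 = nitrogen in n4 = 4069 kg/min.
methanol in n8: m_A = 1210×0.620 + (1−0.113)·(1−0.507)·m_A, so m_A = 750.2/0.5627 = 1333.2 kg/min.
n4 = (1−0.507)×1333.2 + 4069 = 4726.3 kg/min.
Purge n10 = 0.113×4726.3 = 534.07 kg/min.

534.1 kg/min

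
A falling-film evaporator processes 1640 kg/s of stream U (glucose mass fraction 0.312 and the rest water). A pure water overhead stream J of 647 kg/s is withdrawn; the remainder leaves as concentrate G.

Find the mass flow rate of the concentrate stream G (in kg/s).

Concentrate = 1640 − 647 = 993 kg/s.

993 kg/s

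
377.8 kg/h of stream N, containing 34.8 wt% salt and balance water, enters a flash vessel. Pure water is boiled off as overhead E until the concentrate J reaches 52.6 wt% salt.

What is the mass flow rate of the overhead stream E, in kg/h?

127.8 kg/h

salt is conserved: 377.8×0.348 = 131.47 kg/h all reports to the concentrate.
Concentrate = 131.47/(target fraction) = 249.95 kg/h.
Overhead = 377.8 − 249.95 = 127.85 kg/h.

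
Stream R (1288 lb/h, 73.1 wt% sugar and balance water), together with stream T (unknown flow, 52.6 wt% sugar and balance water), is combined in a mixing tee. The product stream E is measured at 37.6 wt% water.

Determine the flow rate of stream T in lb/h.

1406 lb/h

Let T be the unknown flow. Total out = 1288 + T.
water balance: 346.47 + 0.474·T = 0.376·(1288 + T)
(0.474 − 0.376)·T = 0.376×1288 − 346.47 = 137.82
T = 137.82 / 0.098 = 1406.3 lb/h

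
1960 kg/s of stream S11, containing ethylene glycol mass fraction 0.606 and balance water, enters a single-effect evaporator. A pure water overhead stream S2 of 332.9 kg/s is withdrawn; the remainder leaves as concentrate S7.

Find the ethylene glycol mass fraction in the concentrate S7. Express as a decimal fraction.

ethylene glycol is not removed: 1960×0.606 = 1187.8 kg/s of ethylene glycol enters S7.
Concentrate = 1960 − 332.9 = 1627.1 kg/s.
Mass fraction = 1187.8/1627.1 = 0.730.

0.730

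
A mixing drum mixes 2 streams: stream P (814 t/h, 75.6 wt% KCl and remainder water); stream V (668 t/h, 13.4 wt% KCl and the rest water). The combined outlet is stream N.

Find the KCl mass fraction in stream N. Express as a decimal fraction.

Total flow out = 814 + 668 = 1482 t/h.
KCl in = 814×0.756 + 668×0.134 = 704.9 t/h.
KCl mass fraction in N = 704.9/1482 = 0.476.

0.476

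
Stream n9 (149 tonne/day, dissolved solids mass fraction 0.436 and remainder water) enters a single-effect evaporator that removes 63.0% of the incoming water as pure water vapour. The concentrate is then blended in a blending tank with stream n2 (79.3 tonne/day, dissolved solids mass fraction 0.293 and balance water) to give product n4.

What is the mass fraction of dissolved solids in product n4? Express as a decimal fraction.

0.503

Vapour removed = 0.630×0.564×149 = 52.943 tonne/day; concentrate = 96.057 tonne/day.
dissolved solids reaching the mixer = 64.964 (from concentrate) + 79.3×0.293 = 88.199 tonne/day.
Product flow = 96.057 + 79.3 = 175.36 tonne/day; dissolved solids fraction = 0.503.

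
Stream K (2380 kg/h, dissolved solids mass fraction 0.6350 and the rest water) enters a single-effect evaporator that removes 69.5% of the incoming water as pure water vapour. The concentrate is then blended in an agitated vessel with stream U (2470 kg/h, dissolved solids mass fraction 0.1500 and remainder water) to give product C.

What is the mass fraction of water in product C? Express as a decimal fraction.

0.5568

Vapour removed = 0.695×0.365×2380 = 603.75 kg/h; concentrate = 1776.3 kg/h.
water reaching the mixer = 264.95 (from concentrate) + 2470×0.850 = 2364.5 kg/h.
Product flow = 1776.3 + 2470 = 4246.3 kg/h; water fraction = 0.5568.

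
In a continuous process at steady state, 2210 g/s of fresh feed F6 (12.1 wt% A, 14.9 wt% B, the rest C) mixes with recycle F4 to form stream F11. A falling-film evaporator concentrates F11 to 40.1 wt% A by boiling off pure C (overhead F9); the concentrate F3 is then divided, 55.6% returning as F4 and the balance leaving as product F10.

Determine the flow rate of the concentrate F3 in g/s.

Overall A balance (none leaves overhead): A in fresh feed = A in product, i.e. 2210×0.121 = (1−0.556)·F3·0.401.
F3 = 267.41/(0.401×0.444) = 1501.9 g/s.

1502 g/s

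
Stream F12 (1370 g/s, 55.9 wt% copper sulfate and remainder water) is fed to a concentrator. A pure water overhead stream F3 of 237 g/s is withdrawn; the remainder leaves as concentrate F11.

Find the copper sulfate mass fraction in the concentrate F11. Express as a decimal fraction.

0.676

copper sulfate is not removed: 1370×0.559 = 765.83 g/s of copper sulfate enters F11.
Concentrate = 1370 − 237 = 1133 g/s.
Mass fraction = 765.83/1133 = 0.676.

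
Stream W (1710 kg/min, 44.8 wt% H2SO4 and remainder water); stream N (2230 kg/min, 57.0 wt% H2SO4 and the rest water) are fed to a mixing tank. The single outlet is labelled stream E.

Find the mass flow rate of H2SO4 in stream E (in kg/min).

2037 kg/min

H2SO4 out = H2SO4 in = 1710×0.448 + 2230×0.570 = 2037.2 kg/min.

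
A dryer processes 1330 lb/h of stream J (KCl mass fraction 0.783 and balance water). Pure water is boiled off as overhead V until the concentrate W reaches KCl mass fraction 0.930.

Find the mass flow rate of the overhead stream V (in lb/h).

210.2 lb/h

KCl is conserved: 1330×0.783 = 1041.4 lb/h all reports to the concentrate.
Concentrate = 1041.4/(target fraction) = 1119.8 lb/h.
Overhead = 1330 − 1119.8 = 210.23 lb/h.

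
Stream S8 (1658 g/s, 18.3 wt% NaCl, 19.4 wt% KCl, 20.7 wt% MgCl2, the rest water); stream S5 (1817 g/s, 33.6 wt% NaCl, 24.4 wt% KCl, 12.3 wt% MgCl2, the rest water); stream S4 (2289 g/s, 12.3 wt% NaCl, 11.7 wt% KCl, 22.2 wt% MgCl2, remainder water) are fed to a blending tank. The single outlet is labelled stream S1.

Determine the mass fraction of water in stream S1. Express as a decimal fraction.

0.427

Total flow out = 1658 + 1817 + 2289 = 5764 g/s.
water in = 1658×0.416 + 1817×0.297 + 2289×0.538 = 2460.9 g/s.
water mass fraction in S1 = 2460.9/5764 = 0.427.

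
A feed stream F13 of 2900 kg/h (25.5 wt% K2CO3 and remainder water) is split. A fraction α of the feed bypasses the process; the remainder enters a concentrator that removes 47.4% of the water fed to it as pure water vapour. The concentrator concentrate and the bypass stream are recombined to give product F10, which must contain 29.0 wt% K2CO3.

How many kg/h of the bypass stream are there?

1909 kg/h

All 2900×0.255 = 739.5 kg/h of K2CO3 reaches F10, so F10 = 739.5/0.290 = 2550 kg/h and vapour = 350 kg/h.
The evaporator receives (1−α)·2900 of feed at 0.745 water and removes 0.474 of that water:
0.474×0.745×(1−α)×2900 = 350
(1−α) = 350/1024.1 = 0.3418;  α = 0.6582.
Bypass flow = 0.6582×2900 = 1908.9 kg/h.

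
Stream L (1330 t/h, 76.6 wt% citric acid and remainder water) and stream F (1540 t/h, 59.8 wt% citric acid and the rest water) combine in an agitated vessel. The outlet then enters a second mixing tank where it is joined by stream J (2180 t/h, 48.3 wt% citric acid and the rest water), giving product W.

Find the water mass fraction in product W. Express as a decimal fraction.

0.407

Overall, product flow = 5050 t/h.
water in = 1330×0.234 + 1540×0.402 + 2180×0.517 = 2057.4 t/h.
water fraction in W = 0.407.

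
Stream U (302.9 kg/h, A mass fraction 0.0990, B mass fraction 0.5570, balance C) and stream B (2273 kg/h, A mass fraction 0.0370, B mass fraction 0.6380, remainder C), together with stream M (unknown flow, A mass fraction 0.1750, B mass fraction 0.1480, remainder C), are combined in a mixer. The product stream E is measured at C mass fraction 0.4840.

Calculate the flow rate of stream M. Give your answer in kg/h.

2092 kg/h

Let M be the unknown flow. Total out = 2575.9 + M.
C balance: 842.92 + 0.677·M = 0.484·(2575.9 + M)
(0.677 − 0.484)·M = 0.484×2575.9 − 842.92 = 403.81
M = 403.81 / 0.193 = 2092.3 kg/h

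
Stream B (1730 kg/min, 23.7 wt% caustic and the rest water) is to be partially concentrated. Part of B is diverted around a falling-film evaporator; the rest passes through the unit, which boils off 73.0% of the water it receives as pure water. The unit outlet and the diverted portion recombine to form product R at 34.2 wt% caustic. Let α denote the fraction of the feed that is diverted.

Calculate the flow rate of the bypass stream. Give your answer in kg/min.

All 1730×0.237 = 410.01 kg/min of caustic reaches R, so R = 410.01/0.342 = 1198.9 kg/min and vapour = 531.14 kg/min.
The evaporator receives (1−α)·1730 of feed at 0.763 water and removes 0.730 of that water:
0.730×0.763×(1−α)×1730 = 531.14
(1−α) = 531.14/963.59 = 0.5512;  α = 0.4488.
Bypass flow = 0.4488×1730 = 776.41 kg/min.

776.4 kg/min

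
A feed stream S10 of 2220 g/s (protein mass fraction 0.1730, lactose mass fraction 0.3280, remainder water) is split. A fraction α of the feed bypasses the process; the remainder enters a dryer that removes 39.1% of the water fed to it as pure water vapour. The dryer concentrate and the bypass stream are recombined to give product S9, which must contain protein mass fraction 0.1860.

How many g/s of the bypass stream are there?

All 2220×0.173 = 384.06 g/s of protein reaches S9, so S9 = 384.06/0.186 = 2064.8 g/s and vapour = 155.16 g/s.
The evaporator receives (1−α)·2220 of feed at 0.499 water and removes 0.391 of that water:
0.391×0.499×(1−α)×2220 = 155.16
(1−α) = 155.16/433.14 = 0.3582;  α = 0.6418.
Bypass flow = 0.6418×2220 = 1424.7 g/s.

1425 g/s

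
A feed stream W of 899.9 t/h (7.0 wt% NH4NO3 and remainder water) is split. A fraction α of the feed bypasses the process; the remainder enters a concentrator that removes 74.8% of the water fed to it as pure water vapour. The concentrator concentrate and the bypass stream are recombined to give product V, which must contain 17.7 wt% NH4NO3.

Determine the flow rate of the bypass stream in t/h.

All 899.9×0.070 = 62.993 t/h of NH4NO3 reaches V, so V = 62.993/0.177 = 355.89 t/h and vapour = 544.01 t/h.
The evaporator receives (1−α)·899.9 of feed at 0.930 water and removes 0.748 of that water:
0.748×0.930×(1−α)×899.9 = 544.01
(1−α) = 544.01/626.01 = 0.8690;  α = 0.1310.
Bypass flow = 0.1310×899.9 = 117.88 t/h.

117.9 t/h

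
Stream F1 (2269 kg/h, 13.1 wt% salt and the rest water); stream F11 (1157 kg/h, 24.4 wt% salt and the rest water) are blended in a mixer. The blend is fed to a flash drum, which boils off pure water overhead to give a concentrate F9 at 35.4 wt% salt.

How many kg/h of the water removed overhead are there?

1789 kg/h

salt entering = 2269×0.131 + 1157×0.244 = 579.55 kg/h.
All salt reports to F9, so F9 = 579.55/0.354 = 1637.1 kg/h.
Total feed = 3426 kg/h; overhead = 3426 − 1637.1 = 1788.9 kg/h.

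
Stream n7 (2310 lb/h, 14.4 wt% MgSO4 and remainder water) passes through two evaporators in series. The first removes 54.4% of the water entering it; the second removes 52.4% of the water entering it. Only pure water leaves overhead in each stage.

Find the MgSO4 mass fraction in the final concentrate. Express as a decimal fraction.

0.437

water in feed = 2310×0.856 = 1977.4 lb/h.
After stage 1: water left = (1−0.544)×1977.4 = 901.68; stream total = 1234.3 lb/h.
After stage 2: water left = (1−0.524)×901.68 = 429.2; final concentrate = 761.84 lb/h.
MgSO4 fraction = 332.64/761.84 = 0.437.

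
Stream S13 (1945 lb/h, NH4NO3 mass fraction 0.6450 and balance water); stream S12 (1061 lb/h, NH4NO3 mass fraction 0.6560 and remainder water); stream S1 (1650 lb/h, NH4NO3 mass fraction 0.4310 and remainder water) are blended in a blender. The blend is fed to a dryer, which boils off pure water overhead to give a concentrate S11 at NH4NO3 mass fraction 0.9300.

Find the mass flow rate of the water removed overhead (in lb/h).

1794 lb/h

NH4NO3 entering = 1945×0.645 + 1061×0.656 + 1650×0.431 = 2661.7 lb/h.
All NH4NO3 reports to S11, so S11 = 2661.7/0.930 = 2862 lb/h.
Total feed = 4656 lb/h; overhead = 4656 − 2862 = 1794 lb/h.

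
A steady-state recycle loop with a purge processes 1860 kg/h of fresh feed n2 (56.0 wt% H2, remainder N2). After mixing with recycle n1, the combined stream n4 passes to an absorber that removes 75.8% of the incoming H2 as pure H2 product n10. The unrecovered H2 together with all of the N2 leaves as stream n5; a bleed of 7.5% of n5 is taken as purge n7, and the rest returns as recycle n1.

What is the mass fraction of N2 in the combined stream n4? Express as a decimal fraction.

0.8905

N2 enters only via n2 and leaves only via the purge: 1860×0.440 = 0.075×(N2 in n5), and the absorber passes all N2, so N2 in n4 = N2 in n5 = 10912 kg/h.
H2 in n4: m_A = 1860×0.560 + (1−0.075)·(1−0.758)·m_A, so m_A = 1041.6/0.7762 = 1342 kg/h.
n4 = 1342 + 10912 = 12254 kg/h.
N2 fraction in n4 = 10912/12254 = 0.8905.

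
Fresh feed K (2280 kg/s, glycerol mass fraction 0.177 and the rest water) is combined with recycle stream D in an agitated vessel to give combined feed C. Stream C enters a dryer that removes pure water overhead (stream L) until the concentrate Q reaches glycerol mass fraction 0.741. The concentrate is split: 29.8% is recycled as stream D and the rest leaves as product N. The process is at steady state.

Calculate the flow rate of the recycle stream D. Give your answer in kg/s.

231.2 kg/s

Overall glycerol balance (none leaves overhead): glycerol in fresh feed = glycerol in product, i.e. 2280×0.177 = (1−0.298)·Q·0.741.
Q = 403.56/(0.741×0.702) = 775.81 kg/s.
Recycle D = 0.298×775.81 = 231.19 kg/s.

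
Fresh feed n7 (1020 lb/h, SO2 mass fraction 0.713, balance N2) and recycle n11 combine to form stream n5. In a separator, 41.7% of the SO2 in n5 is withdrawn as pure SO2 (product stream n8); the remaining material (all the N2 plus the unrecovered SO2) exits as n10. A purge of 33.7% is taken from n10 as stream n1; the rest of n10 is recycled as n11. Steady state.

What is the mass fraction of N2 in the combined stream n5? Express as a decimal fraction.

0.423

N2 enters only via n7 and leaves only via the purge: 1020×0.287 = 0.337×(N2 in n10), and the separator passes all N2, so N2 in n5 = N2 in n10 = 868.66 lb/h.
SO2 in n5: m_A = 1020×0.713 + (1−0.337)·(1−0.417)·m_A, so m_A = 727.26/0.6135 = 1185.5 lb/h.
n5 = 1185.5 + 868.66 = 2054.1 lb/h.
N2 fraction in n5 = 868.66/2054.1 = 0.423.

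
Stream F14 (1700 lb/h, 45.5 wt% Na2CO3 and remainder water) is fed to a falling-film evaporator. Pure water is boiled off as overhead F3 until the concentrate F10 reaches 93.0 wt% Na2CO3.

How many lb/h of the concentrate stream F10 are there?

831.7 lb/h

Na2CO3 is conserved: 1700×0.455 = 773.5 lb/h all reports to the concentrate.
Concentrate = 773.5/(target fraction) = 831.72 lb/h.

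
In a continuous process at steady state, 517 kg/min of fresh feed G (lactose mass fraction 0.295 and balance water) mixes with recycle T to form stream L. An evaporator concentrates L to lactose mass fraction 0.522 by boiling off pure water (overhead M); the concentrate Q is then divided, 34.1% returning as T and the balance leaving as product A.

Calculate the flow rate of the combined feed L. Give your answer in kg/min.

Overall lactose balance (none leaves overhead): lactose in fresh feed = lactose in product, i.e. 517×0.295 = (1−0.341)·Q·0.522.
Q = 152.51/(0.522×0.659) = 443.36 kg/min.
Recycle T = 0.341×443.36 = 151.19 kg/min.
Combined feed L = 517 + 151.19 = 668.19 kg/min.

668.2 kg/min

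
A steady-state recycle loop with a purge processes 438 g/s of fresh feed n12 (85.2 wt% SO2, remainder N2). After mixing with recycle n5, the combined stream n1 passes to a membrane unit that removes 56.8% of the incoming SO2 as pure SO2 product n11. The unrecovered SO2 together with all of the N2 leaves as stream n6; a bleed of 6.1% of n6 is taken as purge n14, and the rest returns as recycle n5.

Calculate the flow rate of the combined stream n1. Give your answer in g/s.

N2 enters only via n12 and leaves only via the purge: 438×0.148 = 0.061×(N2 in n6), and the membrane unit passes all N2, so N2 in n1 = N2 in n6 = 1062.7 g/s.
SO2 in n1: m_A = 438×0.852 + (1−0.061)·(1−0.568)·m_A, so m_A = 373.18/0.5944 = 627.87 g/s.
n1 = 627.87 + 1062.7 = 1690.6 g/s.

1691 g/s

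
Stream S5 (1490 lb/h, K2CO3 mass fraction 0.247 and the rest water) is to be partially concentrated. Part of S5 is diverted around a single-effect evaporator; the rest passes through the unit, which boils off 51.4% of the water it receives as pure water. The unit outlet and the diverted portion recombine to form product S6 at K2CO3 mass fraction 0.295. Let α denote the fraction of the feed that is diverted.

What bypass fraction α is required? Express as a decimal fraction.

All 1490×0.247 = 368.03 lb/h of K2CO3 reaches S6, so S6 = 368.03/0.295 = 1247.6 lb/h and vapour = 242.44 lb/h.
The evaporator receives (1−α)·1490 of feed at 0.753 water and removes 0.514 of that water:
0.514×0.753×(1−α)×1490 = 242.44
(1−α) = 242.44/576.69 = 0.4204;  α = 0.5796.

0.580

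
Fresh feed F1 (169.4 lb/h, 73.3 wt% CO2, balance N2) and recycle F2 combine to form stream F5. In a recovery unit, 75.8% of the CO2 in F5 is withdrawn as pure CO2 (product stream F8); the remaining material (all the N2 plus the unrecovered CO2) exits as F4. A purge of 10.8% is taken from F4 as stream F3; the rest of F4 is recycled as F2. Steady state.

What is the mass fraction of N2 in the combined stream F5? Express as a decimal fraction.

0.726

N2 enters only via F1 and leaves only via the purge: 169.4×0.267 = 0.108×(N2 in F4), and the recovery unit passes all N2, so N2 in F5 = N2 in F4 = 418.79 lb/h.
CO2 in F5: m_A = 169.4×0.733 + (1−0.108)·(1−0.758)·m_A, so m_A = 124.17/0.7841 = 158.35 lb/h.
F5 = 158.35 + 418.79 = 577.15 lb/h.
N2 fraction in F5 = 418.79/577.15 = 0.726.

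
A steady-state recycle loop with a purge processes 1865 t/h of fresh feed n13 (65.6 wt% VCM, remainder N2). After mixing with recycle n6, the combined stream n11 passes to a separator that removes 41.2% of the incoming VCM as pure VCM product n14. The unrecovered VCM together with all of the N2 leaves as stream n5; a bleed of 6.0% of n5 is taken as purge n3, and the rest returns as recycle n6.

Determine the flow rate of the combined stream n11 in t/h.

N2 enters only via n13 and leaves only via the purge: 1865×0.344 = 0.060×(N2 in n5), and the separator passes all N2, so N2 in n11 = N2 in n5 = 10693 t/h.
VCM in n11: m_A = 1865×0.656 + (1−0.060)·(1−0.412)·m_A, so m_A = 1223.4/0.4473 = 2735.3 t/h.
n11 = 2735.3 + 10693 = 13428 t/h.

13430 t/h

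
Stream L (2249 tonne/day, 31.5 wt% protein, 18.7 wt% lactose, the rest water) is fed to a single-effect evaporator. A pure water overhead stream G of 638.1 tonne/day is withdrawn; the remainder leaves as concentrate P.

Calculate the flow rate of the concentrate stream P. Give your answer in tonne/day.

1611 tonne/day

Concentrate = 2249 − 638.1 = 1610.9 tonne/day.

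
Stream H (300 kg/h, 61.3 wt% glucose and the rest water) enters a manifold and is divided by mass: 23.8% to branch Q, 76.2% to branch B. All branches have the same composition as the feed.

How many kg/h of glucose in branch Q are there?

43.77 kg/h

Branch Q total = 0.238×300 = 71.4 kg/h.
glucose in Q = 0.613×71.4 = 43.768 kg/h.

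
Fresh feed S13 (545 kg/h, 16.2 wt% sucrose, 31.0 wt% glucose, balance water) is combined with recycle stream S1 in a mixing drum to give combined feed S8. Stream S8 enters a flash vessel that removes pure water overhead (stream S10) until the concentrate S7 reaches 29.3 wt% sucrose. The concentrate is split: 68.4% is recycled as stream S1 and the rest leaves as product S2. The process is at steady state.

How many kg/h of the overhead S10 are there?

Overall sucrose balance (none leaves overhead): sucrose in fresh feed = sucrose in product, i.e. 545×0.162 = (1−0.684)·S7·0.293.
S7 = 88.29/(0.293×0.316) = 953.58 kg/h.
Recycle S1 = 0.684×953.58 = 652.25 kg/h.
Combined feed S8 = 545 + 652.25 = 1197.2 kg/h.
Overhead S10 = S8 − S7 = 1197.2 − 953.58 = 243.67 kg/h.

243.7 kg/h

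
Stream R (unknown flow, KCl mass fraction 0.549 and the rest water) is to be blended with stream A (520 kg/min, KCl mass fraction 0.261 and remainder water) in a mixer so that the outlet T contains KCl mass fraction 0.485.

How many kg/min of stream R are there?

Let R be the unknown flow. Total out = 520 + R.
KCl balance: 135.72 + 0.549·R = 0.485·(520 + R)
(0.549 − 0.485)·R = 0.485×520 − 135.72 = 116.48
R = 116.48 / 0.064 = 1820 kg/min

1820 kg/min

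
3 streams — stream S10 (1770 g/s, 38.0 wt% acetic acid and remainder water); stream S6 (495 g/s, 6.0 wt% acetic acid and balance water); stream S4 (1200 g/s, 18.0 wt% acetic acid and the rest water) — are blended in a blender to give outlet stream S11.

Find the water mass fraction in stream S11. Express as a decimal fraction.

Total flow out = 1770 + 495 + 1200 = 3465 g/s.
water in = 1770×0.620 + 495×0.940 + 1200×0.820 = 2546.7 g/s.
water mass fraction in S11 = 2546.7/3465 = 0.735.

0.735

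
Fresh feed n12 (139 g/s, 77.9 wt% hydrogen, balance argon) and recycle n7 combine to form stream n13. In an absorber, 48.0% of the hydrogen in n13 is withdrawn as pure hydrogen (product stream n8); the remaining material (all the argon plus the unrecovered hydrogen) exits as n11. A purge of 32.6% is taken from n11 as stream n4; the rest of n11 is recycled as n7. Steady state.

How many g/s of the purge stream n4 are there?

argon enters only via n12 and leaves only via the purge: 139×0.221 = 0.326×(argon in n11), and the absorber passes all argon, so argon in n13 = argon in n11 = 94.23 g/s.
hydrogen in n13: m_A = 139×0.779 + (1−0.326)·(1−0.480)·m_A, so m_A = 108.28/0.6495 = 166.71 g/s.
n11 = (1−0.480)×166.71 + 94.23 = 180.92 g/s.
Purge n4 = 0.326×180.92 = 58.98 g/s.

58.98 g/s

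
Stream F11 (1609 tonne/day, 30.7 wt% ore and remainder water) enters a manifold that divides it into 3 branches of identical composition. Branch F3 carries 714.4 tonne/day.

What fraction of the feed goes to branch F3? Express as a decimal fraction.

0.444

Fraction to F3 = 714.4/1609 = 0.4440.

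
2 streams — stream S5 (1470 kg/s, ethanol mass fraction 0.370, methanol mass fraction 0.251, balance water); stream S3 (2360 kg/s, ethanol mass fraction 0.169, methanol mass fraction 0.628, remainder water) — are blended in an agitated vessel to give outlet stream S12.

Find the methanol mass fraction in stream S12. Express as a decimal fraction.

0.483

Total flow out = 1470 + 2360 = 3830 kg/s.
methanol in = 1470×0.251 + 2360×0.628 = 1851 kg/s.
methanol mass fraction in S12 = 1851/3830 = 0.483.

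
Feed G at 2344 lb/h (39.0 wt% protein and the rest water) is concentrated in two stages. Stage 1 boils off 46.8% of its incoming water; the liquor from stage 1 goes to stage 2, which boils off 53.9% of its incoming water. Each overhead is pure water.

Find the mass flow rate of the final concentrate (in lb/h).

water in feed = 2344×0.610 = 1429.8 lb/h.
After stage 1: water left = (1−0.468)×1429.8 = 760.67; stream total = 1674.8 lb/h.
After stage 2: water left = (1−0.539)×760.67 = 350.67; final concentrate = 1264.8 lb/h.

1265 lb/h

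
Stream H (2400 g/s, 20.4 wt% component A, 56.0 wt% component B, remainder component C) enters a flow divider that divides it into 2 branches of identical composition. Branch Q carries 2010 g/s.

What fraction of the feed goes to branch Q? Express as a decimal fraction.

0.838

Fraction to Q = 2010/2400 = 0.8375.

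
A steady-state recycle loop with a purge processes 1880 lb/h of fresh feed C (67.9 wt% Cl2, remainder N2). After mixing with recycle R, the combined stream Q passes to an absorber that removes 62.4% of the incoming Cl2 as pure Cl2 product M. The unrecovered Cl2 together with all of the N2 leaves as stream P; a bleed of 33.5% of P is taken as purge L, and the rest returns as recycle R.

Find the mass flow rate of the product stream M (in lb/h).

Cl2 in Q: m_A = 1880×0.679 + (1−0.335)·(1−0.624)·m_A, so m_A = 1276.5/0.7500 = 1702.1 lb/h.
Product M = 0.624×1702.1 = 1062.1 lb/h.

1062 lb/h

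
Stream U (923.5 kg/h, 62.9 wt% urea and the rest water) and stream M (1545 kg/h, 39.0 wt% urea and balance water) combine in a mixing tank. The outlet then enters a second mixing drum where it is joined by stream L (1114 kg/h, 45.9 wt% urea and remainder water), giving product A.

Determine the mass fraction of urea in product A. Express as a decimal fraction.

Overall, product flow = 3582.5 kg/h.
urea in = 923.5×0.629 + 1545×0.390 + 1114×0.459 = 1694.8 kg/h.
urea fraction in A = 0.473.

0.473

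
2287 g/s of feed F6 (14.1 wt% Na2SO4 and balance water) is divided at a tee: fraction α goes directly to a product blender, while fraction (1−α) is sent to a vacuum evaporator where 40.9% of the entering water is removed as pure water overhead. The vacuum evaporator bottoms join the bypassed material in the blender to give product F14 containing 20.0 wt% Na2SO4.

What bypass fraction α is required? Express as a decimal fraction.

0.160

All 2287×0.141 = 322.47 g/s of Na2SO4 reaches F14, so F14 = 322.47/0.200 = 1612.3 g/s and vapour = 674.67 g/s.
The evaporator receives (1−α)·2287 of feed at 0.859 water and removes 0.409 of that water:
0.409×0.859×(1−α)×2287 = 674.67
(1−α) = 674.67/803.49 = 0.8397;  α = 0.1603.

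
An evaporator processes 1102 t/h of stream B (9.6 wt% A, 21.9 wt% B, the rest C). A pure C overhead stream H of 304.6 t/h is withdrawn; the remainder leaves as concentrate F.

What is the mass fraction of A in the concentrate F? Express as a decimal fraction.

0.133

A is not removed: 1102×0.096 = 105.79 t/h of A enters F.
Concentrate = 1102 − 304.6 = 797.4 t/h.
Mass fraction = 105.79/797.4 = 0.133.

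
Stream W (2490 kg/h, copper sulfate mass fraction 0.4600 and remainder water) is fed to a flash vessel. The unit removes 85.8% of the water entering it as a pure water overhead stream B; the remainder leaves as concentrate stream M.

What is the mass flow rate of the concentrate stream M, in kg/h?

water entering = 2490×0.540 = 1344.6 kg/h; overhead removed = 0.858×1344.6 = 1153.7 kg/h.
Concentrate = 2490 − 1153.7 = 1336.3 kg/h.

1336 kg/h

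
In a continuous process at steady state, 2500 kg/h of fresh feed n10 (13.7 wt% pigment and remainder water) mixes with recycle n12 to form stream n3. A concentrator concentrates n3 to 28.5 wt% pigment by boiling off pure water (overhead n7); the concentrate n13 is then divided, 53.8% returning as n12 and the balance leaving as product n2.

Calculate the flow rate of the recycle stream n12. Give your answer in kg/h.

1399 kg/h

Overall pigment balance (none leaves overhead): pigment in fresh feed = pigment in product, i.e. 2500×0.137 = (1−0.538)·n13·0.285.
n13 = 342.5/(0.285×0.462) = 2601.2 kg/h.
Recycle n12 = 0.538×2601.2 = 1399.4 kg/h.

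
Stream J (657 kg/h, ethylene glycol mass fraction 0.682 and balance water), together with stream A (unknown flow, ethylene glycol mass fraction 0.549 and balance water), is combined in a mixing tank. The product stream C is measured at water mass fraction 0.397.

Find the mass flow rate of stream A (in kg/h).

Let A be the unknown flow. Total out = 657 + A.
water balance: 208.93 + 0.451·A = 0.397·(657 + A)
(0.451 − 0.397)·A = 0.397×657 − 208.93 = 51.903
A = 51.903 / 0.054 = 961.17 kg/h

961.2 kg/h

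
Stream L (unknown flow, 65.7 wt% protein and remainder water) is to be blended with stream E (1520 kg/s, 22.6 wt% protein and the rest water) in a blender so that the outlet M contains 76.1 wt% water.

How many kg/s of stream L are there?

Let L be the unknown flow. Total out = 1520 + L.
water balance: 1176.5 + 0.343·L = 0.761·(1520 + L)
(0.343 − 0.761)·L = 0.761×1520 − 1176.5 = -19.76
L = -19.76 / -0.418 = 47.273 kg/s

47.27 kg/s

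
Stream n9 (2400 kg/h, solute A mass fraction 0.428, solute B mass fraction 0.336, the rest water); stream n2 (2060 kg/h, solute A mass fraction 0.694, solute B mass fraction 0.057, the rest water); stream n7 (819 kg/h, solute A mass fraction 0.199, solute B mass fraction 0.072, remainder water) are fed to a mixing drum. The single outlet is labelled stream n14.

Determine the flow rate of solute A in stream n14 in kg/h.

2620 kg/h

solute A out = solute A in = 2400×0.428 + 2060×0.694 + 819×0.199 = 2619.8 kg/h.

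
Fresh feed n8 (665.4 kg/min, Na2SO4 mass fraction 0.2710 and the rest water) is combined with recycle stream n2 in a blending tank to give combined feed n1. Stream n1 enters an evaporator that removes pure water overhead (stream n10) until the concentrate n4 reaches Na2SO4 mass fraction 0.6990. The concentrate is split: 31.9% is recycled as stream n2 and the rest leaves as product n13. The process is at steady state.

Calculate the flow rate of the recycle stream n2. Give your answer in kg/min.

Overall Na2SO4 balance (none leaves overhead): Na2SO4 in fresh feed = Na2SO4 in product, i.e. 665.4×0.271 = (1−0.319)·n4·0.699.
n4 = 180.32/(0.699×0.681) = 378.82 kg/min.
Recycle n2 = 0.319×378.82 = 120.84 kg/min.

120.8 kg/min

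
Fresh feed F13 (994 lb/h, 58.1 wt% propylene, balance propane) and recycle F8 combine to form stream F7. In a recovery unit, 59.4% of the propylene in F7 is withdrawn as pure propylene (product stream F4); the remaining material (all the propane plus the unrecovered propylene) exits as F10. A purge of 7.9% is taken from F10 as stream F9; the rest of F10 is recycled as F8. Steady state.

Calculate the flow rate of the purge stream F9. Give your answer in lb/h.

propane enters only via F13 and leaves only via the purge: 994×0.419 = 0.079×(propane in F10), and the recovery unit passes all propane, so propane in F7 = propane in F10 = 5272 lb/h.
propylene in F7: m_A = 994×0.581 + (1−0.079)·(1−0.594)·m_A, so m_A = 577.51/0.6261 = 922.44 lb/h.
F10 = (1−0.594)×922.44 + 5272 = 5646.5 lb/h.
Purge F9 = 0.079×5646.5 = 446.07 lb/h.

446.1 lb/h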